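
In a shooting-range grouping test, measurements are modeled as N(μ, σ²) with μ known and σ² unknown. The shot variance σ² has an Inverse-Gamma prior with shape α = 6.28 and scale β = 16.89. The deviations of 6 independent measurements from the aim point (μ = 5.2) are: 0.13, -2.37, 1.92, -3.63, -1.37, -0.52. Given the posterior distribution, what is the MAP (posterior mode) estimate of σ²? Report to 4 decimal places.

2.8417

With known mean μ and an Inverse-Gamma(α, β) prior on σ², the Normal likelihood is conjugate: posterior is Inv-Gamma(α + n/2, β + Σ(xᵢ−μ)²/2).
Σ(xᵢ−μ)² = (0.13)² + (-2.37)² + (1.92)² + (-3.63)² + (-1.37)² + (-0.52)² = 24.6444.
Posterior: Inv-Gamma(6.28 + 6/2, 16.89 + 24.6444/2) = Inv-Gamma(9.28, 29.21220).
Mode = β/(α+1) = 29.21220/10.28 = 2.8417.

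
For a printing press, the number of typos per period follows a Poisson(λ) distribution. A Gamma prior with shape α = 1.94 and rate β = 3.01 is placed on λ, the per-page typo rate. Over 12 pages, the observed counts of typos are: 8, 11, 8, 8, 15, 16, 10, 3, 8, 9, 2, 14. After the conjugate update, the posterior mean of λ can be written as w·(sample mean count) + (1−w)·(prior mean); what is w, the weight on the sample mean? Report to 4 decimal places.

0.7995

With a Gamma(shape α, rate β) prior, the Poisson likelihood is conjugate: the posterior is Gamma(α + ΣXᵢ, β + n).
Posterior mean = (α₀+S)/(β₀+n) = [n/(β₀+n)]·(S/n) + [β₀/(β₀+n)]·(α₀/β₀), so only n and β₀ enter the weight.
Weight on data w = n/(β₀+n) = 12/(3.01+12) = 12/15.01 = 0.7995.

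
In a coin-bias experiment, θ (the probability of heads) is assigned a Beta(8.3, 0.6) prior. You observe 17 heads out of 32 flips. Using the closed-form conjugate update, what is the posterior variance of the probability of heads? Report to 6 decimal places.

The Beta prior is conjugate to a Binomial/Bernoulli likelihood; the update adds successes to α and failures to β.
Posterior: Beta(α+k, β+n−k) = Beta(8.3+17, 0.6+15) = Beta(25.3, 15.6).
Var = αβ/((α+β)²(α+β+1)) = 25.3·15.6/(40.9²·41.9) = 0.005631.

0.005631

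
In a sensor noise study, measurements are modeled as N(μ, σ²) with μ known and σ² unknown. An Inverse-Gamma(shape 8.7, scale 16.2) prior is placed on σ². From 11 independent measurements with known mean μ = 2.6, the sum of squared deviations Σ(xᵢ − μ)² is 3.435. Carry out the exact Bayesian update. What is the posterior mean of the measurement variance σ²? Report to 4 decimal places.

1.3574

With known mean μ and an Inverse-Gamma(α, β) prior on σ², the Normal likelihood is conjugate: posterior is Inv-Gamma(α + n/2, β + Σ(xᵢ−μ)²/2).
Posterior: Inv-Gamma(8.7 + 11/2, 16.2 + 3.435/2) = Inv-Gamma(14.20, 17.9175).
E[σ²|data] = β/(α−1) = 17.9175/13.20 = 1.3574.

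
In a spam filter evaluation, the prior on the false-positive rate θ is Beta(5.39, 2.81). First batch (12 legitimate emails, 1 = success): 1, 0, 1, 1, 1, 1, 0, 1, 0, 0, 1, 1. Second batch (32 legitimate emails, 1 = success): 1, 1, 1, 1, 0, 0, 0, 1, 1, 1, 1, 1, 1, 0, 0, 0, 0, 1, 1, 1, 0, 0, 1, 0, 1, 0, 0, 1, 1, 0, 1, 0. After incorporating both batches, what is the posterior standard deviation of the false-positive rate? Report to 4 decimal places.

The Beta prior is conjugate to a Binomial/Bernoulli likelihood; the update adds successes to α and failures to β.
After batch 1: Beta(5.39+8, 2.81+4) = Beta(13.39, 6.81).
After batch 2: Beta(13.39+18, 6.81+14) = Beta(31.39, 20.81).
Var = αβ/((α+β)²(α+β+1)) = 31.39·20.81/(52.20²·53.20) = 0.00450620; SD = √0.00450620 = 0.0671.

0.0671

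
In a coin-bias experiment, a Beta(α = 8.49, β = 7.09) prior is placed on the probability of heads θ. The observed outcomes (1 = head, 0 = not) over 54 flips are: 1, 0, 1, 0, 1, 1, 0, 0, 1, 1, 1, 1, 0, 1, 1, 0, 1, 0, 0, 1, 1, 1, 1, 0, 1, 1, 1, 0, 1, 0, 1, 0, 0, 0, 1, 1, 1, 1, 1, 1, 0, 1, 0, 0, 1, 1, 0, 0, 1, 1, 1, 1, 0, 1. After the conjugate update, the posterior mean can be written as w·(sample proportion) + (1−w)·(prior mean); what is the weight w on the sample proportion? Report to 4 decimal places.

The Beta prior is conjugate to a Binomial/Bernoulli likelihood; the update adds successes to α and failures to β.
Posterior mean = (α₀+k)/(α₀+β₀+n) = [n/(α₀+β₀+n)]·(k/n) + [(α₀+β₀)/(α₀+β₀+n)]·α₀/(α₀+β₀), so only n and the prior enter the weight.
The weight on the data is w = n/(α₀+β₀+n) = 54/(8.49+7.09+54) = 54/69.58 = 0.7761.

0.7761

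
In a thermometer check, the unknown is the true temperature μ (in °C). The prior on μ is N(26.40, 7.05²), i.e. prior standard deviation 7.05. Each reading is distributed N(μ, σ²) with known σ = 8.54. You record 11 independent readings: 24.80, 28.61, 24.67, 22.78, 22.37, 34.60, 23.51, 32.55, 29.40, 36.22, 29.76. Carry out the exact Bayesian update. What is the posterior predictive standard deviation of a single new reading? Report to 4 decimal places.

For Normal data with known variance σ², a Normal(μ₀, σ₀²) prior on μ is conjugate. Posterior precision = 1/σ₀² + n/σ²; posterior mean is the precision-weighted average of μ₀ and x̄.
σ₀² = 7.05² = 49.7025, σ² = 8.54² = 72.9316; σ² + n·σ₀² = 72.9316 + 11·49.7025 = 619.6591.
Posterior precision = 1/σ₀² + n/σ² = 1/49.7025 + 11/72.9316 = (σ² + n·σ₀²)/(σ₀²σ²) = 619.6591/(49.7025·72.9316); posterior variance σₙ² = σ₀²σ²/(σ² + n·σ₀²) = 49.7025·72.9316/619.6591 = 5.849802.
Predictive variance for one new observation = σₙ² + σ² = 49.7025·72.9316/619.6591 + 72.9316 = σ²·(σ₀² + 619.6591)/619.6591 = 72.9316·669.3616/619.6591 = 78.781402; SD = √(72.9316·669.3616/619.6591) = 8.8759.

8.8759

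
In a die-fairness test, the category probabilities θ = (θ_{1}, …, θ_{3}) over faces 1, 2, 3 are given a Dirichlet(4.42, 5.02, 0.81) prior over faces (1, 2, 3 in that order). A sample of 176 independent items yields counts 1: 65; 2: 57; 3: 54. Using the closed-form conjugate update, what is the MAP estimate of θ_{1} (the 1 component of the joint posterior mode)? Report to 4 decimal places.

0.3734

The Dirichlet prior is conjugate to the Multinomial likelihood: each posterior αⱼ = prior αⱼ + observed count nⱼ.
Posterior concentration: (69.42, 62.02, 54.81), total = 186.25.
Joint mode component: (α_{1}−1)/(Σα−K) = 68.42/183.25 = 0.3734.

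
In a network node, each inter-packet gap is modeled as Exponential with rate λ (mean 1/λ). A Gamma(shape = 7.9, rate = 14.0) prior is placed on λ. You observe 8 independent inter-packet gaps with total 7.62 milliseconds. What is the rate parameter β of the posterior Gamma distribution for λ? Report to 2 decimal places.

With a Gamma(shape α, rate β) prior on the exponential rate λ, the posterior after n observations with total T = Σxᵢ is Gamma(α+n, β+T).
Posterior: Gamma(7.9+8, 14.0+7.62) = Gamma(15.9, 21.62).
Posterior β = 21.62.

21.62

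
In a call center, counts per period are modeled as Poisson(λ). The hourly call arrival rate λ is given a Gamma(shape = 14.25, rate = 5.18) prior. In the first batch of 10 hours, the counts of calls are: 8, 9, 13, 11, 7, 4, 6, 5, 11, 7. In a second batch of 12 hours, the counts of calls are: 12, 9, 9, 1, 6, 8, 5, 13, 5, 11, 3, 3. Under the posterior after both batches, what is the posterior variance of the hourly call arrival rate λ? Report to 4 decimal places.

With a Gamma(shape α, rate β) prior, the Poisson likelihood is conjugate: the posterior is Gamma(α + ΣXᵢ, β + n).
Batch 1: sum of counts S = 81 over n = 10 hours.
After batch 1: Gamma(α+S, β+n) = Gamma(14.25+81, 5.18+10) = Gamma(95.25, 15.18).
Batch 2: sum of counts S = 85 over n = 12 hours.
After batch 2: Gamma(α+S, β+n) = Gamma(95.25+85, 15.18+12) = Gamma(180.25, 27.18).
Var = α/β² = 180.25/27.18² = 0.2440.

0.2440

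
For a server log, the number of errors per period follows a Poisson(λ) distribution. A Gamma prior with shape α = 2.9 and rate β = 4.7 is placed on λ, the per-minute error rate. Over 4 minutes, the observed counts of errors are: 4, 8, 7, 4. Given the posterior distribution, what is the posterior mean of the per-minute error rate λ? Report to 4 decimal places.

2.9770

With a Gamma(shape α, rate β) prior, the Poisson likelihood is conjugate: the posterior is Gamma(α + ΣXᵢ, β + n).
Sum of counts S = 23 over n = 4 minutes.
Posterior: Gamma(α+S, β+n) = Gamma(2.9+23, 4.7+4) = Gamma(25.9, 8.7).
Posterior mean = α/β = 25.9/8.7 = 2.9770.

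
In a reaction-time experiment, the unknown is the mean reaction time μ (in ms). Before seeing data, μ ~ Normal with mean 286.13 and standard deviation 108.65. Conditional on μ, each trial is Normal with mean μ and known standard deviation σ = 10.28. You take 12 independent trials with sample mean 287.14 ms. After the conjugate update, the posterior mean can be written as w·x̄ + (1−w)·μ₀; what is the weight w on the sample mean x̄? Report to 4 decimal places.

0.9993

For Normal data with known variance σ², a Normal(μ₀, σ₀²) prior on μ is conjugate. Posterior precision = 1/σ₀² + n/σ²; posterior mean is the precision-weighted average of μ₀ and x̄.
σ₀² = 108.65² = 11804.8225, σ² = 10.28² = 105.6784. Prior precision 1/σ₀² = 1/11804.8225; data precision n/σ² = 12/105.6784.
w = (n/σ²)/(1/σ₀² + n/σ²) = n·σ₀²/(σ² + n·σ₀²) = 12·11804.8225/(105.6784 + 12·11804.8225) = 141657.87/141763.5484 = 0.9993.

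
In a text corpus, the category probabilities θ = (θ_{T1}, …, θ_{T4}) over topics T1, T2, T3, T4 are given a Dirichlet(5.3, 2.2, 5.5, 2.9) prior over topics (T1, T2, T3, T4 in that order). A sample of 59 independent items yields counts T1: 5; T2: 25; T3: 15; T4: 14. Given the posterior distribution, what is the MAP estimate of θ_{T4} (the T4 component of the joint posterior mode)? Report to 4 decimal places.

The Dirichlet prior is conjugate to the Multinomial likelihood: each posterior αⱼ = prior αⱼ + observed count nⱼ.
Posterior concentration: (10.3, 27.2, 20.5, 16.9), total = 74.9.
Joint mode component: (α_{T4}−1)/(Σα−K) = 15.9/70.9 = 0.2243.

0.2243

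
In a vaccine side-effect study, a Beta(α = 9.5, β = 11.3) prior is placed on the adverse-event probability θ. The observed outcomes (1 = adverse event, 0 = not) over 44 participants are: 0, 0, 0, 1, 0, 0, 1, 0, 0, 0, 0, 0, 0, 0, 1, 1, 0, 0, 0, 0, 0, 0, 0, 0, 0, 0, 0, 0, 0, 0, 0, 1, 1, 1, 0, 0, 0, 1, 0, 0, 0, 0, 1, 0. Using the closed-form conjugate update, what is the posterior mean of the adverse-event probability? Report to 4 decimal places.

0.2855

The Beta prior is conjugate to a Binomial/Bernoulli likelihood; the update adds successes to α and failures to β.
Posterior: Beta(α+k, β+n−k) = Beta(9.5+9, 11.3+35) = Beta(18.5, 46.3).
Posterior mean = α/(α+β) = 18.5/64.8 = 0.2855.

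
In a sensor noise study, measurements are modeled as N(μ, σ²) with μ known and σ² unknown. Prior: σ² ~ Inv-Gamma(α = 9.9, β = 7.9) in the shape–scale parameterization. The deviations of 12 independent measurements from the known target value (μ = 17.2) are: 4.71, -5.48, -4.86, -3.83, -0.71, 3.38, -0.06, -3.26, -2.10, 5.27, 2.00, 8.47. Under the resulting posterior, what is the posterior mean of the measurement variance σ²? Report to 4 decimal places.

7.9459

With known mean μ and an Inverse-Gamma(α, β) prior on σ², the Normal likelihood is conjugate: posterior is Inv-Gamma(α + n/2, β + Σ(xᵢ−μ)²/2).
Σ(xᵢ−μ)² = (4.71)² + (-5.48)² + (-4.86)² + (-3.83)² + (-0.71)² + (3.38)² + (-0.06)² + (-3.26)² + (-2.10)² + (5.27)² + (2.00)² + (8.47)² = 220.9865.
Posterior: Inv-Gamma(9.9 + 12/2, 7.9 + 220.9865/2) = Inv-Gamma(15.90, 118.39325).
E[σ²|data] = β/(α−1) = 118.39325/14.90 = 7.9459.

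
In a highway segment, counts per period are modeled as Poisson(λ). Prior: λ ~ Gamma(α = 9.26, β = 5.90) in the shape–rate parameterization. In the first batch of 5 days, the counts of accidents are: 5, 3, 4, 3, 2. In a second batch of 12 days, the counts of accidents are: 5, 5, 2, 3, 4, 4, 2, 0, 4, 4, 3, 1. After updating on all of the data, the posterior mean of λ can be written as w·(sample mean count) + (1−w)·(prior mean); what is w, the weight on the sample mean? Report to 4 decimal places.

With a Gamma(shape α, rate β) prior, the Poisson likelihood is conjugate: the posterior is Gamma(α + ΣXᵢ, β + n).
Total number of days: n = 5 + 12 = 17.
Posterior mean = (α₀+S)/(β₀+n) = [n/(β₀+n)]·(S/n) + [β₀/(β₀+n)]·(α₀/β₀), so only n and β₀ enter the weight.
Weight on data w = n/(β₀+n) = 17/(5.90+17) = 17/22.90 = 0.7424.

0.7424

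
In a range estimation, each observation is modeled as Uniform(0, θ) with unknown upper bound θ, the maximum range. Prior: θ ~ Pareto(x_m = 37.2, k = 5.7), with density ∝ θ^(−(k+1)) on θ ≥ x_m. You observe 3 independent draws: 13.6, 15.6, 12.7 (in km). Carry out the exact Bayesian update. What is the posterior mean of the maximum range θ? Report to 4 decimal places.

A Pareto(scale x_m, shape k) prior on the upper bound θ of Uniform(0, θ) is conjugate: posterior is Pareto(max(x_m, max xᵢ), k + n).
Sample maximum = 15.6; prior scale x_m = 37.2 → posterior scale = max = 37.2.
Posterior shape = 5.7 + 3 = 8.7.
E[θ|data] = k·x_m/(k−1) = 8.7·37.2/7.7 = 42.0312.

42.0312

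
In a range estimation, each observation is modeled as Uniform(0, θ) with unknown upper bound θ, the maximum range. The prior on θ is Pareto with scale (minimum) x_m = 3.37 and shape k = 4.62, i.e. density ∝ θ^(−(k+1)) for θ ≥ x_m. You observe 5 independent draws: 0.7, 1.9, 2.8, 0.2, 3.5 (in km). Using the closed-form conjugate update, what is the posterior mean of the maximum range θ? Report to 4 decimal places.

A Pareto(scale x_m, shape k) prior on the upper bound θ of Uniform(0, θ) is conjugate: posterior is Pareto(max(x_m, max xᵢ), k + n).
Sample maximum = 3.5; prior scale x_m = 3.37 → posterior scale = max = 3.50.
Posterior shape = 4.62 + 5 = 9.62.
E[θ|data] = k·x_m/(k−1) = 9.62·3.50/8.62 = 3.9060.

3.9060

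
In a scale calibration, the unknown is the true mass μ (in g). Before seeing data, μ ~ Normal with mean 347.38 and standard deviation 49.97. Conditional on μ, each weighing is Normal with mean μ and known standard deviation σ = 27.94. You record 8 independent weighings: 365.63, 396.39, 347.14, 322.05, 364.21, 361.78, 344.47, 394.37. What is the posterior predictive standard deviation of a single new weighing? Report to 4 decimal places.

29.5729

For Normal data with known variance σ², a Normal(μ₀, σ₀²) prior on μ is conjugate. Posterior precision = 1/σ₀² + n/σ²; posterior mean is the precision-weighted average of μ₀ and x̄.
σ₀² = 49.97² = 2497.0009, σ² = 27.94² = 780.6436; σ² + n·σ₀² = 780.6436 + 8·2497.0009 = 20756.6508.
Posterior precision = 1/σ₀² + n/σ² = 1/2497.0009 + 8/780.6436 = (σ² + n·σ₀²)/(σ₀²σ²) = 20756.6508/(2497.0009·780.6436); posterior variance σₙ² = σ₀²σ²/(σ² + n·σ₀²) = 2497.0009·780.6436/20756.6508 = 93.910515.
Predictive variance for one new observation = σₙ² + σ² = 2497.0009·780.6436/20756.6508 + 780.6436 = σ²·(σ₀² + 20756.6508)/20756.6508 = 780.6436·23253.6517/20756.6508 = 874.554115; SD = √(780.6436·23253.6517/20756.6508) = 29.5729.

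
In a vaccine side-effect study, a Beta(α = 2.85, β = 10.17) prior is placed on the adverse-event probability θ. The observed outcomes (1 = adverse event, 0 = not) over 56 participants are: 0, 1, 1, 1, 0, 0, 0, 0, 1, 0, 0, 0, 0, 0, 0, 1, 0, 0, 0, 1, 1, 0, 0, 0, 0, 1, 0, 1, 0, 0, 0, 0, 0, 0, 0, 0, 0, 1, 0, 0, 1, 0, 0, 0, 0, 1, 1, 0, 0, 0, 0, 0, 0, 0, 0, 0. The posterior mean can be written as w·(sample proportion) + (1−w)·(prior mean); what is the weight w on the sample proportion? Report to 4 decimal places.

0.8114

The Beta prior is conjugate to a Binomial/Bernoulli likelihood; the update adds successes to α and failures to β.
Posterior mean = (α₀+k)/(α₀+β₀+n) = [n/(α₀+β₀+n)]·(k/n) + [(α₀+β₀)/(α₀+β₀+n)]·α₀/(α₀+β₀), so only n and the prior enter the weight.
The weight on the data is w = n/(α₀+β₀+n) = 56/(2.85+10.17+56) = 56/69.02 = 0.8114.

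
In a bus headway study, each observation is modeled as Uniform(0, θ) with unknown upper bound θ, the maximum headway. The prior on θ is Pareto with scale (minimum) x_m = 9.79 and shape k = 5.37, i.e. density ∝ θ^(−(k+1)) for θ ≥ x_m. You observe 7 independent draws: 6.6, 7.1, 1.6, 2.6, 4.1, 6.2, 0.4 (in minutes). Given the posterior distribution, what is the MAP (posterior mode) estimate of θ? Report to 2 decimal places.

A Pareto(scale x_m, shape k) prior on the upper bound θ of Uniform(0, θ) is conjugate: posterior is Pareto(max(x_m, max xᵢ), k + n).
Sample maximum = 7.1; prior scale x_m = 9.79 → posterior scale = max = 9.79.
Posterior shape = 5.37 + 7 = 12.37.
The Pareto density is decreasing on [x_m, ∞), so the mode is x_m = 9.79.

9.79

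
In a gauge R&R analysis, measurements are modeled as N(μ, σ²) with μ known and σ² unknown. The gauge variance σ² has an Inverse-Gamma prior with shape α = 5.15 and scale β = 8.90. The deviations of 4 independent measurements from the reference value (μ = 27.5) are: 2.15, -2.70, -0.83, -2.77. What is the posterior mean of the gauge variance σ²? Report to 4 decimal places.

With known mean μ and an Inverse-Gamma(α, β) prior on σ², the Normal likelihood is conjugate: posterior is Inv-Gamma(α + n/2, β + Σ(xᵢ−μ)²/2).
Σ(xᵢ−μ)² = (2.15)² + (-2.70)² + (-0.83)² + (-2.77)² = 20.2743.
Posterior: Inv-Gamma(5.15 + 4/2, 8.90 + 20.2743/2) = Inv-Gamma(7.15, 19.03715).
E[σ²|data] = β/(α−1) = 19.03715/6.15 = 3.0955.

3.0955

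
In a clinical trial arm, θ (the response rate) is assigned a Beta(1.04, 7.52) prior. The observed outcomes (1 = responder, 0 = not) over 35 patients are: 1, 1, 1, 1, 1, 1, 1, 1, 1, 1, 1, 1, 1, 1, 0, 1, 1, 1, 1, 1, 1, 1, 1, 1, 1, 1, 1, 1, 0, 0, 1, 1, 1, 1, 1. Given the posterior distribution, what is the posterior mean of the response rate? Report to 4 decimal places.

The Beta prior is conjugate to a Binomial/Bernoulli likelihood; the update adds successes to α and failures to β.
Posterior: Beta(α+k, β+n−k) = Beta(1.04+32, 7.52+3) = Beta(33.04, 10.52).
Posterior mean = α/(α+β) = 33.04/43.56 = 0.7585.

0.7585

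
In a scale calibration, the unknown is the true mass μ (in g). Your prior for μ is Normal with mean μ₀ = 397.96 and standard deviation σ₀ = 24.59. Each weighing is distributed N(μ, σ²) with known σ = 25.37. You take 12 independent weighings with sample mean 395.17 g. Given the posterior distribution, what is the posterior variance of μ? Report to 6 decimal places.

For Normal data with known variance σ², a Normal(μ₀, σ₀²) prior on μ is conjugate. Posterior precision = 1/σ₀² + n/σ²; posterior mean is the precision-weighted average of μ₀ and x̄.
σ₀² = 24.59² = 604.6681, σ² = 25.37² = 643.6369; σ² + n·σ₀² = 643.6369 + 12·604.6681 = 7899.6541.
Posterior precision = 1/σ₀² + n/σ² = 1/604.6681 + 12/643.6369 = (σ² + n·σ₀²)/(σ₀²σ²) = 7899.6541/(604.6681·643.6369); posterior variance σₙ² = σ₀²σ²/(σ² + n·σ₀²) = 604.6681·643.6369/7899.6541 = 49.266297.

49.266297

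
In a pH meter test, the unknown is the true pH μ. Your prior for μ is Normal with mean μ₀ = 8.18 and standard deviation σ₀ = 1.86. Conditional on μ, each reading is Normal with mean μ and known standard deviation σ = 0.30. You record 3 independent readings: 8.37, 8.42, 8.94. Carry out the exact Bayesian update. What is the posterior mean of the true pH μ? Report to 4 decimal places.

8.5733

For Normal data with known variance σ², a Normal(μ₀, σ₀²) prior on μ is conjugate. Posterior precision = 1/σ₀² + n/σ²; posterior mean is the precision-weighted average of μ₀ and x̄.
Σxᵢ = 8.37 + 8.42 + 8.94 = 25.73, so n·x̄ = 25.73.
σ₀² = 1.86² = 3.4596, σ² = 0.30² = 0.09; σ² + n·σ₀² = 0.09 + 3·3.4596 = 10.4688.
Posterior mean = (μ₀/σ₀² + n·x̄/σ²)/(1/σ₀² + n/σ²) = (σ²·μ₀ + σ₀²·n·x̄)/(σ² + n·σ₀²) = (0.09·8.18 + 3.4596·25.73)/10.4688 = 89.751708/10.4688 = 8.5733.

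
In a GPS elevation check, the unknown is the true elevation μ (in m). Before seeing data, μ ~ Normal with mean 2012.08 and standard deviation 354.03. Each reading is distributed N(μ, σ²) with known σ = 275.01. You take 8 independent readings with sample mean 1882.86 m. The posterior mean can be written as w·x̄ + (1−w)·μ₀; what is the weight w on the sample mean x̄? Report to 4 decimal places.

0.9299

For Normal data with known variance σ², a Normal(μ₀, σ₀²) prior on μ is conjugate. Posterior precision = 1/σ₀² + n/σ²; posterior mean is the precision-weighted average of μ₀ and x̄.
σ₀² = 354.03² = 125337.2409, σ² = 275.01² = 75630.5001. Prior precision 1/σ₀² = 1/125337.2409; data precision n/σ² = 8/75630.5001.
w = (n/σ²)/(1/σ₀² + n/σ²) = n·σ₀²/(σ² + n·σ₀²) = 8·125337.2409/(75630.5001 + 8·125337.2409) = 1002697.9272/1078328.4273 = 0.9299.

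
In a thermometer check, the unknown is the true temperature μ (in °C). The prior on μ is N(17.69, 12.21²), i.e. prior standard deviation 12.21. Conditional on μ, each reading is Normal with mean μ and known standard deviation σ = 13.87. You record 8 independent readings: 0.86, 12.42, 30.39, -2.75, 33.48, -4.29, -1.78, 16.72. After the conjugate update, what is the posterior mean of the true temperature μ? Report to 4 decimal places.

11.6117

For Normal data with known variance σ², a Normal(μ₀, σ₀²) prior on μ is conjugate. Posterior precision = 1/σ₀² + n/σ²; posterior mean is the precision-weighted average of μ₀ and x̄.
Σxᵢ = 0.86 + 12.42 + 30.39 + (-2.75) + 33.48 + (-4.29) + (-1.78) + 16.72 = 85.05, so n·x̄ = 85.05.
σ₀² = 12.21² = 149.0841, σ² = 13.87² = 192.3769; σ² + n·σ₀² = 192.3769 + 8·149.0841 = 1385.0497.
Posterior mean = (μ₀/σ₀² + n·x̄/σ²)/(1/σ₀² + n/σ²) = (σ²·μ₀ + σ₀²·n·x̄)/(σ² + n·σ₀²) = (192.3769·17.69 + 149.0841·85.05)/1385.0497 = 16082.750066/1385.0497 = 11.6117.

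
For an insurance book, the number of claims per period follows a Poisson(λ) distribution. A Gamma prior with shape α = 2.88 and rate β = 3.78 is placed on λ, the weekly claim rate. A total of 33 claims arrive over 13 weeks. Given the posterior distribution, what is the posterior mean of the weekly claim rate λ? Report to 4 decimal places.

With a Gamma(shape α, rate β) prior, the Poisson likelihood is conjugate: the posterior is Gamma(α + ΣXᵢ, β + n).
Posterior: Gamma(α+S, β+n) = Gamma(2.88+33, 3.78+13) = Gamma(35.88, 16.78).
Posterior mean = α/β = 35.88/16.78 = 2.1383.

2.1383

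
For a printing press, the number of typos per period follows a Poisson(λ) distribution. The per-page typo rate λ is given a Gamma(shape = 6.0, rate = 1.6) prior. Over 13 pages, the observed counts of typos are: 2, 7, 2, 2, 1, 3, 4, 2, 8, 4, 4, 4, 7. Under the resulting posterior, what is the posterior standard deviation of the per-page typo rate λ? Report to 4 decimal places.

0.5126

With a Gamma(shape α, rate β) prior, the Poisson likelihood is conjugate: the posterior is Gamma(α + ΣXᵢ, β + n).
Sum of counts S = 50 over n = 13 pages.
Posterior: Gamma(α+S, β+n) = Gamma(6.0+50, 1.6+13) = Gamma(56.0, 14.6).
SD = √α/β = √56.0/14.6 = 0.5126.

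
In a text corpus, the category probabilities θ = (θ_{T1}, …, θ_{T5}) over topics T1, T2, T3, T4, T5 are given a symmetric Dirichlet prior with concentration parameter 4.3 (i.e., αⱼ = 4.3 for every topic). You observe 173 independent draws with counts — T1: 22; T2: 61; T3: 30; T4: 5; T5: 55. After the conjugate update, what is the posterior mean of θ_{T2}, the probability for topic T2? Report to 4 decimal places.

0.3357

The Dirichlet prior is conjugate to the Multinomial likelihood: each posterior αⱼ = prior αⱼ + observed count nⱼ.
Posterior concentration: (26.3, 65.3, 34.3, 9.3, 59.3), total = 194.5.
E[θ_{T2}|data] = α_{T2}/Σα = 65.3/194.5 = 0.3357.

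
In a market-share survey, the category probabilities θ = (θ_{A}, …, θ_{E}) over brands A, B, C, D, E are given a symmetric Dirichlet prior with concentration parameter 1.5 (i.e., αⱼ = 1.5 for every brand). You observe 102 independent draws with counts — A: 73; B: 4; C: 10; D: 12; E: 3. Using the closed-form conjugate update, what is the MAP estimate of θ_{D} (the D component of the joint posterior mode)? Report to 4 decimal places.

The Dirichlet prior is conjugate to the Multinomial likelihood: each posterior αⱼ = prior αⱼ + observed count nⱼ.
Posterior concentration: (74.5, 5.5, 11.5, 13.5, 4.5), total = 109.5.
Joint mode component: (α_{D}−1)/(Σα−K) = 12.5/104.5 = 0.1196.

0.1196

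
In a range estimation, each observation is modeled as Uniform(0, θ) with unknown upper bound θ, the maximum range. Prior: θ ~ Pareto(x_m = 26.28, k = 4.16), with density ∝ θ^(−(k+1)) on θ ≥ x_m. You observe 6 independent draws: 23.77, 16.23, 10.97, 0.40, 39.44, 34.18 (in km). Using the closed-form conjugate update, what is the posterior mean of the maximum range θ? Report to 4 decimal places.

43.7457

A Pareto(scale x_m, shape k) prior on the upper bound θ of Uniform(0, θ) is conjugate: posterior is Pareto(max(x_m, max xᵢ), k + n).
Sample maximum = 39.44; prior scale x_m = 26.28 → posterior scale = max = 39.44.
Posterior shape = 4.16 + 6 = 10.16.
E[θ|data] = k·x_m/(k−1) = 10.16·39.44/9.16 = 43.7457.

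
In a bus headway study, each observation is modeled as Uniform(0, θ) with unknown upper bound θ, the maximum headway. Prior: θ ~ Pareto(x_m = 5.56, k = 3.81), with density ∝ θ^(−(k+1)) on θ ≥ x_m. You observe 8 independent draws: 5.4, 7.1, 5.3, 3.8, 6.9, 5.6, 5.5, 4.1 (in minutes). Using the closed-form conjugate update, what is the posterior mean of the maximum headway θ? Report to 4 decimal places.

A Pareto(scale x_m, shape k) prior on the upper bound θ of Uniform(0, θ) is conjugate: posterior is Pareto(max(x_m, max xᵢ), k + n).
Sample maximum = 7.1; prior scale x_m = 5.56 → posterior scale = max = 7.10.
Posterior shape = 3.81 + 8 = 11.81.
E[θ|data] = k·x_m/(k−1) = 11.81·7.10/10.81 = 7.7568.

7.7568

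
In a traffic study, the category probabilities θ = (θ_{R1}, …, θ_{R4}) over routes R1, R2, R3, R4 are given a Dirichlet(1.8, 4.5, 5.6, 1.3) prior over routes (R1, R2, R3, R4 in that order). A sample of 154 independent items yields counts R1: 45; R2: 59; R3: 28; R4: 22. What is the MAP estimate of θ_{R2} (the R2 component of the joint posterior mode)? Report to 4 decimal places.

0.3830

The Dirichlet prior is conjugate to the Multinomial likelihood: each posterior αⱼ = prior αⱼ + observed count nⱼ.
Posterior concentration: (46.8, 63.5, 33.6, 23.3), total = 167.2.
Joint mode component: (α_{R2}−1)/(Σα−K) = 62.5/163.2 = 0.3830.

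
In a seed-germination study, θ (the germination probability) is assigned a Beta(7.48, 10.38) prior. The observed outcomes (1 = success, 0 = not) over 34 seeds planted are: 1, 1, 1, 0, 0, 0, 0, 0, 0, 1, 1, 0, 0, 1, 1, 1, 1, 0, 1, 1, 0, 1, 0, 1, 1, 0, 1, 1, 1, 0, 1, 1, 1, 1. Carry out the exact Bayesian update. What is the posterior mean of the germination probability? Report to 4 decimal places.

0.5492

The Beta prior is conjugate to a Binomial/Bernoulli likelihood; the update adds successes to α and failures to β.
Posterior: Beta(α+k, β+n−k) = Beta(7.48+21, 10.38+13) = Beta(28.48, 23.38).
Posterior mean = α/(α+β) = 28.48/51.86 = 0.5492.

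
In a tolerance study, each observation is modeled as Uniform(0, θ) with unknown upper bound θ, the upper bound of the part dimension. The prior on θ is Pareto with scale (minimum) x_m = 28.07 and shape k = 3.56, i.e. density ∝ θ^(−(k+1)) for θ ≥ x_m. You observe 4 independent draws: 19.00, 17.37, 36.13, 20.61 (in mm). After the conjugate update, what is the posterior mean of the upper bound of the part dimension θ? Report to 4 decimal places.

A Pareto(scale x_m, shape k) prior on the upper bound θ of Uniform(0, θ) is conjugate: posterior is Pareto(max(x_m, max xᵢ), k + n).
Sample maximum = 36.13; prior scale x_m = 28.07 → posterior scale = max = 36.13.
Posterior shape = 3.56 + 4 = 7.56.
E[θ|data] = k·x_m/(k−1) = 7.56·36.13/6.56 = 41.6376.

41.6376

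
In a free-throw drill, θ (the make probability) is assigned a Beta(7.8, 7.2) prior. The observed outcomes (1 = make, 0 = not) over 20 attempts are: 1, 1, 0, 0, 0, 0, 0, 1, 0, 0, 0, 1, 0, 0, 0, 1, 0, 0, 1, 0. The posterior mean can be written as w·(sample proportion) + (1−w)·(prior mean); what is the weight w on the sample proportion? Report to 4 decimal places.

The Beta prior is conjugate to a Binomial/Bernoulli likelihood; the update adds successes to α and failures to β.
Posterior mean = (α₀+k)/(α₀+β₀+n) = [n/(α₀+β₀+n)]·(k/n) + [(α₀+β₀)/(α₀+β₀+n)]·α₀/(α₀+β₀), so only n and the prior enter the weight.
The weight on the data is w = n/(α₀+β₀+n) = 20/(7.8+7.2+20) = 20/35.0 = 0.5714.

0.5714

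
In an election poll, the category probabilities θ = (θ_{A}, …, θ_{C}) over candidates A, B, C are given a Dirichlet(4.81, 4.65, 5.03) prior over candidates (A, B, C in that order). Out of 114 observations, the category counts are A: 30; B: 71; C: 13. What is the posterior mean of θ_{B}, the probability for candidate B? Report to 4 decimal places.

The Dirichlet prior is conjugate to the Multinomial likelihood: each posterior αⱼ = prior αⱼ + observed count nⱼ.
Posterior concentration: (34.81, 75.65, 18.03), total = 128.49.
E[θ_{B}|data] = α_{B}/Σα = 75.65/128.49 = 0.5888.

0.5888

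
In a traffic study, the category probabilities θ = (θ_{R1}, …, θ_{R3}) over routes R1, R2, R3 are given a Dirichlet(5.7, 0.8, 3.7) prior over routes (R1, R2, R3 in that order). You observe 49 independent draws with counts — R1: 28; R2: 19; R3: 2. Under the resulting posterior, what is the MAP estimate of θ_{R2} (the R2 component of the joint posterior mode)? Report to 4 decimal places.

The Dirichlet prior is conjugate to the Multinomial likelihood: each posterior αⱼ = prior αⱼ + observed count nⱼ.
Posterior concentration: (33.7, 19.8, 5.7), total = 59.2.
Joint mode component: (α_{R2}−1)/(Σα−K) = 18.8/56.2 = 0.3345.

0.3345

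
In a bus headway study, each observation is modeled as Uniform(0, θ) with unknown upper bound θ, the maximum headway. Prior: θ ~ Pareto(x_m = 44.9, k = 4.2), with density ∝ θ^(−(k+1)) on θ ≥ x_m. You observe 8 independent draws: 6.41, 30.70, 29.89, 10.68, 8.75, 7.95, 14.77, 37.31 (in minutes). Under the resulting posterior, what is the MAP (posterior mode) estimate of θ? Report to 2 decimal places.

A Pareto(scale x_m, shape k) prior on the upper bound θ of Uniform(0, θ) is conjugate: posterior is Pareto(max(x_m, max xᵢ), k + n).
Sample maximum = 37.31; prior scale x_m = 44.9 → posterior scale = max = 44.90.
Posterior shape = 4.2 + 8 = 12.2.
The Pareto density is decreasing on [x_m, ∞), so the mode is x_m = 44.90.

44.90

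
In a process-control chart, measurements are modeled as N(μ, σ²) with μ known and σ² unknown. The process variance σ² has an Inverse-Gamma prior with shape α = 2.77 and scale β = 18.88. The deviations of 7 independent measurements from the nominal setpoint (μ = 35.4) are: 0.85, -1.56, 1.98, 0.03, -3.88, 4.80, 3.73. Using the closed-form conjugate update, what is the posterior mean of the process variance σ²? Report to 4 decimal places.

With known mean μ and an Inverse-Gamma(α, β) prior on σ², the Normal likelihood is conjugate: posterior is Inv-Gamma(α + n/2, β + Σ(xᵢ−μ)²/2).
Σ(xᵢ−μ)² = (0.85)² + (-1.56)² + (1.98)² + (0.03)² + (-3.88)² + (4.80)² + (3.73)² = 59.0847.
Posterior: Inv-Gamma(2.77 + 7/2, 18.88 + 59.0847/2) = Inv-Gamma(6.27, 48.42235).
E[σ²|data] = β/(α−1) = 48.42235/5.27 = 9.1883.

9.1883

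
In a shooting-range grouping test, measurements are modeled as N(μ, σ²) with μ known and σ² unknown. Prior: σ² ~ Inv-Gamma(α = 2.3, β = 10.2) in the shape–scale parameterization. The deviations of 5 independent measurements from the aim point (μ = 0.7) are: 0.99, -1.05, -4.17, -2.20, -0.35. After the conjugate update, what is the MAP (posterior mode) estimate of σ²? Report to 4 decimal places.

3.8650

With known mean μ and an Inverse-Gamma(α, β) prior on σ², the Normal likelihood is conjugate: posterior is Inv-Gamma(α + n/2, β + Σ(xᵢ−μ)²/2).
Σ(xᵢ−μ)² = (0.99)² + (-1.05)² + (-4.17)² + (-2.20)² + (-0.35)² = 24.4340.
Posterior: Inv-Gamma(2.3 + 5/2, 10.2 + 24.4340/2) = Inv-Gamma(4.80, 22.41700).
Mode = β/(α+1) = 22.41700/5.80 = 3.8650.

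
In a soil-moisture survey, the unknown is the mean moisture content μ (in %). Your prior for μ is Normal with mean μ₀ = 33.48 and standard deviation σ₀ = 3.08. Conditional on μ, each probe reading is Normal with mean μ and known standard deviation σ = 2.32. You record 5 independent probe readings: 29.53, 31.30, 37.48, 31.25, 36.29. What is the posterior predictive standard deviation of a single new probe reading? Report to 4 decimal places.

For Normal data with known variance σ², a Normal(μ₀, σ₀²) prior on μ is conjugate. Posterior precision = 1/σ₀² + n/σ²; posterior mean is the precision-weighted average of μ₀ and x̄.
σ₀² = 3.08² = 9.4864, σ² = 2.32² = 5.3824; σ² + n·σ₀² = 5.3824 + 5·9.4864 = 52.8144.
Posterior precision = 1/σ₀² + n/σ² = 1/9.4864 + 5/5.3824 = (σ² + n·σ₀²)/(σ₀²σ²) = 52.8144/(9.4864·5.3824); posterior variance σₙ² = σ₀²σ²/(σ² + n·σ₀²) = 9.4864·5.3824/52.8144 = 0.966774.
Predictive variance for one new observation = σₙ² + σ² = 9.4864·5.3824/52.8144 + 5.3824 = σ²·(σ₀² + 52.8144)/52.8144 = 5.3824·62.3008/52.8144 = 6.349174; SD = √(5.3824·62.3008/52.8144) = 2.5198.

2.5198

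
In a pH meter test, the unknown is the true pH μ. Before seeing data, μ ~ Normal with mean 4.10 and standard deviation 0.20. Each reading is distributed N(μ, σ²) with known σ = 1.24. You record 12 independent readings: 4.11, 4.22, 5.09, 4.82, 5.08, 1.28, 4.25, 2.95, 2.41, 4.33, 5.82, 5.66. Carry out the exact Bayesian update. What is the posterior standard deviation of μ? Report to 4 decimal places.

0.1746

For Normal data with known variance σ², a Normal(μ₀, σ₀²) prior on μ is conjugate. Posterior precision = 1/σ₀² + n/σ²; posterior mean is the precision-weighted average of μ₀ and x̄.
σ₀² = 0.20² = 0.04, σ² = 1.24² = 1.5376; σ² + n·σ₀² = 1.5376 + 12·0.04 = 2.0176.
Posterior precision = 1/σ₀² + n/σ² = 1/0.04 + 12/1.5376 = (σ² + n·σ₀²)/(σ₀²σ²) = 2.0176/(0.04·1.5376); posterior variance σₙ² = σ₀²σ²/(σ² + n·σ₀²) = 0.04·1.5376/2.0176 = 0.030484.
Posterior SD = √σₙ² = √(0.04·1.5376/2.0176) = 0.1746.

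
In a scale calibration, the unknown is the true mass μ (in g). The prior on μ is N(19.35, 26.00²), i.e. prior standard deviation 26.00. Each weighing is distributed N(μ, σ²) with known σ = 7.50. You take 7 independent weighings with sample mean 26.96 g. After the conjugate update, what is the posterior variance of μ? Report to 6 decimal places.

7.941315

For Normal data with known variance σ², a Normal(μ₀, σ₀²) prior on μ is conjugate. Posterior precision = 1/σ₀² + n/σ²; posterior mean is the precision-weighted average of μ₀ and x̄.
σ₀² = 26.00² = 676, σ² = 7.50² = 56.25; σ² + n·σ₀² = 56.25 + 7·676 = 4788.25.
Posterior precision = 1/σ₀² + n/σ² = 1/676 + 7/56.25 = (σ² + n·σ₀²)/(σ₀²σ²) = 4788.25/(676·56.25); posterior variance σₙ² = σ₀²σ²/(σ² + n·σ₀²) = 676·56.25/4788.25 = 7.941315.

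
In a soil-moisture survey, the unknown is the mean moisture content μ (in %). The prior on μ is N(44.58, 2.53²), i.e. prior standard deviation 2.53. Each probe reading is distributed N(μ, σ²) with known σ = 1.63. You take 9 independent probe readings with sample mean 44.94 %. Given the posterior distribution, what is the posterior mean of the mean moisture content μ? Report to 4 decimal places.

44.9241

For Normal data with known variance σ², a Normal(μ₀, σ₀²) prior on μ is conjugate. Posterior precision = 1/σ₀² + n/σ²; posterior mean is the precision-weighted average of μ₀ and x̄.
n·x̄ = 9·44.94 = 404.46.
σ₀² = 2.53² = 6.4009, σ² = 1.63² = 2.6569; σ² + n·σ₀² = 2.6569 + 9·6.4009 = 60.265.
Posterior mean = (μ₀/σ₀² + n·x̄/σ²)/(1/σ₀² + n/σ²) = (σ²·μ₀ + σ₀²·n·x̄)/(σ² + n·σ₀²) = (2.6569·44.58 + 6.4009·404.46)/60.265 = 2707.352616/60.265 = 44.9241.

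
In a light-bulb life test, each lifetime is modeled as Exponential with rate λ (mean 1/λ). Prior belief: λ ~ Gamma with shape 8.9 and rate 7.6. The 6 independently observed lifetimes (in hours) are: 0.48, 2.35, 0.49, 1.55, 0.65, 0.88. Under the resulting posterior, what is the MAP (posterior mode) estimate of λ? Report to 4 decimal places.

With a Gamma(shape α, rate β) prior on the exponential rate λ, the posterior after n observations with total T = Σxᵢ is Gamma(α+n, β+T).
Sum of observations T = 6.40 hours; n = 6.
Posterior: Gamma(8.9+6, 7.6+6.40) = Gamma(14.9, 14.00).
Mode = (α−1)/β = 0.9929.

0.9929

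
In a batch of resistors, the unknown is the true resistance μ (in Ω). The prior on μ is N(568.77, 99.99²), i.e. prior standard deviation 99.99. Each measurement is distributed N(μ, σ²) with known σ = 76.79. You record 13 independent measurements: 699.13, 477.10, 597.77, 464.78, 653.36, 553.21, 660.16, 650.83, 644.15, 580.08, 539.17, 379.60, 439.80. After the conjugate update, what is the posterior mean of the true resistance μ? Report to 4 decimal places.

564.7324

For Normal data with known variance σ², a Normal(μ₀, σ₀²) prior on μ is conjugate. Posterior precision = 1/σ₀² + n/σ²; posterior mean is the precision-weighted average of μ₀ and x̄.
Σxᵢ = 699.13 + 477.10 + 597.77 + 464.78 + 653.36 + 553.21 + 660.16 + 650.83 + 644.15 + 580.08 + 539.17 + 379.60 + 439.80 = 7339.14, so n·x̄ = 7339.14.
σ₀² = 99.99² = 9998.0001, σ² = 76.79² = 5896.7041; σ² + n·σ₀² = 5896.7041 + 13·9998.0001 = 135870.7054.
Posterior mean = (μ₀/σ₀² + n·x̄/σ²)/(1/σ₀² + n/σ²) = (σ²·μ₀ + σ₀²·n·x̄)/(σ² + n·σ₀²) = (5896.7041·568.77 + 9998.0001·7339.14)/135870.7054 = 76730590.844871/135870.7054 = 564.7324.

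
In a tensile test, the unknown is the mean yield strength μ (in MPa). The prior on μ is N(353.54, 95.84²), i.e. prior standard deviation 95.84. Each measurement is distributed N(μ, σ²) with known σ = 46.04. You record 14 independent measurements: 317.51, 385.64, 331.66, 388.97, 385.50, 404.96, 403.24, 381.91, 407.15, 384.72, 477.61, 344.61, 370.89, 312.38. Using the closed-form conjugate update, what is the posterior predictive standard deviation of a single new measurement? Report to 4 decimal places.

For Normal data with known variance σ², a Normal(μ₀, σ₀²) prior on μ is conjugate. Posterior precision = 1/σ₀² + n/σ²; posterior mean is the precision-weighted average of μ₀ and x̄.
σ₀² = 95.84² = 9185.3056, σ² = 46.04² = 2119.6816; σ² + n·σ₀² = 2119.6816 + 14·9185.3056 = 130713.96.
Posterior precision = 1/σ₀² + n/σ² = 1/9185.3056 + 14/2119.6816 = (σ² + n·σ₀²)/(σ₀²σ²) = 130713.96/(9185.3056·2119.6816); posterior variance σₙ² = σ₀²σ²/(σ² + n·σ₀²) = 9185.3056·2119.6816/130713.96 = 148.950604.
Predictive variance for one new observation = σₙ² + σ² = 9185.3056·2119.6816/130713.96 + 2119.6816 = σ²·(σ₀² + 130713.96)/130713.96 = 2119.6816·139899.2656/130713.96 = 2268.632204; SD = √(2119.6816·139899.2656/130713.96) = 47.6302.

47.6302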